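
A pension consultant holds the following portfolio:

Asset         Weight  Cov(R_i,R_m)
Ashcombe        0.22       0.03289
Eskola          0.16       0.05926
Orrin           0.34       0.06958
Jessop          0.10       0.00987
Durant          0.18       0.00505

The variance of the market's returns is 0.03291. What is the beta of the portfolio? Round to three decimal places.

1.284

β_Ashcombe = 0.03289 / 0.03291 = 0.9994
β_Eskola = 0.05926 / 0.03291 = 1.8007
β_Orrin = 0.06958 / 0.03291 = 2.1143
β_Jessop = 0.00987 / 0.03291 = 0.2999
β_Durant = 0.00505 / 0.03291 = 0.1534
β_P = Σ w_i β_i = 0.22×0.9994 + 0.16×1.8007 + 0.34×2.1143 + 0.10×0.2999 + 0.18×0.1534 = 1.2844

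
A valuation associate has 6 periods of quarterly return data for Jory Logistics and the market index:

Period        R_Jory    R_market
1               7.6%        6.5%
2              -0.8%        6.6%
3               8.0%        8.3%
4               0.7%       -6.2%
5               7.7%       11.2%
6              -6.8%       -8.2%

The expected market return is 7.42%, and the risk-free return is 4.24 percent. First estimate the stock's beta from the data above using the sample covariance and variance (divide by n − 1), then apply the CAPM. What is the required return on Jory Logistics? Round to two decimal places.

6.15%

Mean R_i = (7.6 − 0.8 + 8.0 + 0.7 + 7.7 − 6.8) / 6 = 2.7333%
Mean R_m = (6.5 + 6.6 + 8.3 − 6.2 + 11.2 − 8.2) / 6 = 3.0333%
Σ(R_i − R̄_i)(R_m − R̄_m) = 198.4333  ⇒  Cov = 198.4333 / 5 = 39.6867
Σ(R_m − R̄_m)² = 330.6133  ⇒  Var(R_m) = 330.6133 / 5 = 66.1227
β = Cov / Var(R_m) = 39.6867 / 66.1227 = 0.6002
MRP = 7.42% − 4.24% = 3.18%
E(R) = R_f + β × MRP = 4.24% + 0.6002 × 3.18% = 6.15%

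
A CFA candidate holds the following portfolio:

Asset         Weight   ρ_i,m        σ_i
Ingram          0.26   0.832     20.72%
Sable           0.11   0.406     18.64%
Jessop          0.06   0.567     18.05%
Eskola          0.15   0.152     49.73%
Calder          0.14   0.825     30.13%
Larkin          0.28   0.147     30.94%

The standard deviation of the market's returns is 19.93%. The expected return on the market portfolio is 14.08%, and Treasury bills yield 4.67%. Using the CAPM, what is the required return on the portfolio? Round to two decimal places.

10.25%

β_Ingram = 0.832 × 20.72% / 19.93% = 0.8650
β_Sable = 0.406 × 18.64% / 19.93% = 0.3797
β_Jessop = 0.567 × 18.05% / 19.93% = 0.5135
β_Eskola = 0.152 × 49.73% / 19.93% = 0.3793
β_Calder = 0.825 × 30.13% / 19.93% = 1.2472
β_Larkin = 0.147 × 30.94% / 19.93% = 0.2282
β_P = Σ w_i β_i = 0.26×0.8650 + 0.11×0.3797 + 0.06×0.5135 + 0.15×0.3793 + 0.14×1.2472 + 0.28×0.2282 = 0.5929
MRP = 14.08% − 4.67% = 9.41%
E(R_P) = R_f + β_P × MRP = 4.67% + 0.5929 × 9.41% = 10.25%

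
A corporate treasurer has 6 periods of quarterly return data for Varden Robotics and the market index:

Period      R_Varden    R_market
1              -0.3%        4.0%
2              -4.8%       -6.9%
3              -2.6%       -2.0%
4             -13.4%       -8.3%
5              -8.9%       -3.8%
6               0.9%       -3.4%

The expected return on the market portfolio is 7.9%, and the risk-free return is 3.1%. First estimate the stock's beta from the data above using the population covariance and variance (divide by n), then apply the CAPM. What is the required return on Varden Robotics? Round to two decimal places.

7.23%

Mean R_i = (-0.3 − 4.8 − 2.6 − 13.4 − 8.9 + 0.9) / 6 = -4.8500%
Mean R_m = (4.0 − 6.9 − 2.0 − 8.3 − 3.8 − 3.4) / 6 = -3.4000%
Σ(R_i − R̄_i)(R_m − R̄_m) = 80.1600  ⇒  Cov = 80.1600 / 6 = 13.3600
Σ(R_m − R̄_m)² = 93.1400  ⇒  Var(R_m) = 93.1400 / 6 = 15.5233
β = Cov / Var(R_m) = 13.3600 / 15.5233 = 0.8606
MRP = 7.9% − 3.1% = 4.80%
E(R) = R_f + β × MRP = 3.1% + 0.8606 × 4.8% = 7.23%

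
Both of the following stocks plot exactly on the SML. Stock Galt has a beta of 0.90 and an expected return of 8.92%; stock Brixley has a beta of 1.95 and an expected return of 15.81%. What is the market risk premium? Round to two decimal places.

Both satisfy E(R) = R_f + β·MRP, so the slope of the SML is
MRP = (15.81% − 8.92%) / (1.95 − 0.90) = 6.89% / 1.05 = 6.5619%

6.56%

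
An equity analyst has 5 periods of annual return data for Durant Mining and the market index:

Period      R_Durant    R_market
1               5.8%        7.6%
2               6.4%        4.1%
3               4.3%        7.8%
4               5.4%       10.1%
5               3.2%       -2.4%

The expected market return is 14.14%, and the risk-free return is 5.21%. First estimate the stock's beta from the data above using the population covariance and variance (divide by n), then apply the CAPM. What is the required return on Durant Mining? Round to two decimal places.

6.54%

Mean R_i = (5.8 + 6.4 + 4.3 + 5.4 + 3.2) / 5 = 5.0200%
Mean R_m = (7.6 + 4.1 + 7.8 + 10.1 − 2.4) / 5 = 5.4400%
Σ(R_i − R̄_i)(R_m − R̄_m) = 14.1760  ⇒  Cov = 14.1760 / 5 = 2.8352
Σ(R_m − R̄_m)² = 95.2120  ⇒  Var(R_m) = 95.2120 / 5 = 19.0424
β = Cov / Var(R_m) = 2.8352 / 19.0424 = 0.1489
MRP = 14.14% − 5.21% = 8.93%
E(R) = R_f + β × MRP = 5.21% + 0.1489 × 8.93% = 6.54%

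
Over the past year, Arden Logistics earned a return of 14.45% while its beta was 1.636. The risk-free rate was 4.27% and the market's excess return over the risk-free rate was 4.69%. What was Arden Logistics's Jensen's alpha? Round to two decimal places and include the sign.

CAPM benchmark = R_f + β(R_m − R_f) = 4.27% + 1.636 × 4.69% = 11.94284%
α = actual − benchmark = 14.45% − 11.94284% = +2.51%

+2.51%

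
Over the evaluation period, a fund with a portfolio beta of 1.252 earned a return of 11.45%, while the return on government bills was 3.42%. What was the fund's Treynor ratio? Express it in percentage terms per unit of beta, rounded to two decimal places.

6.41%

Treynor = (R_P − R_f) / β_P = (11.45% − 3.42%) / 1.2520 = 8.03% / 1.2520 = 6.41%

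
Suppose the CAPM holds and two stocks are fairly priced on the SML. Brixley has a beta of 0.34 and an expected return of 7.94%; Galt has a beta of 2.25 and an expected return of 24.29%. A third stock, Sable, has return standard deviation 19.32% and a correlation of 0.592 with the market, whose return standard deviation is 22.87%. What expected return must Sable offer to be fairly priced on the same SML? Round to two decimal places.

MRP = (24.29% − 7.94%) / (2.25 − 0.34) = 8.5602%
R_f = 7.94% − 0.34 × 8.5602% = 5.0295%
β_Sable = ρ·σ_i/σ_m = 0.592 × 19.32 / 22.87 = 0.5001
E(R_Sable) = R_f + β × MRP = 5.0295% + 0.5001 × 8.5602% = 9.31%

9.31%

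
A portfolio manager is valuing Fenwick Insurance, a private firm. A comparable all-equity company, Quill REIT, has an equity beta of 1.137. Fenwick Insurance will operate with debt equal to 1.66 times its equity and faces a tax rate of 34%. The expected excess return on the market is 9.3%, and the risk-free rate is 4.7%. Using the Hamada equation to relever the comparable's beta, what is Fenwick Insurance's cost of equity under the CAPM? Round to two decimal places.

26.86%

β_L = β_U × [1 + (1 − t)(D/E)] = 1.137 × [1 + (1 − 0.34) × 1.66]
    = 1.137 × [1 + 0.66 × 1.66] = 1.137 × 2.0956 = 2.3827
E(R) = R_f + β_L × MRP = 4.7% + 2.3827 × 9.3% = 26.86%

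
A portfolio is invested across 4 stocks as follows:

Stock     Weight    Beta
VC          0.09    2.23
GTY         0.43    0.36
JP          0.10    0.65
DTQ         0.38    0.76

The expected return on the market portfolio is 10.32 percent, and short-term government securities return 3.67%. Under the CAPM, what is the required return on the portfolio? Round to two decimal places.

8.39%

β_P = Σ w_i β_i = 0.09×2.23 + 0.43×0.36 + 0.10×0.65 + 0.38×0.76 = 0.7093
MRP = 10.32% − 3.67% = 6.65%
E(R_P) = R_f + β_P × MRP = 3.67% + 0.7093 × 6.65% = 8.39%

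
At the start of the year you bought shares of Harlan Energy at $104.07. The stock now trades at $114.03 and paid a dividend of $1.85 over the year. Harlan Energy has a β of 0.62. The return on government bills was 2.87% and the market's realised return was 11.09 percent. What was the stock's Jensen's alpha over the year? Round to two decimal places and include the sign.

Realised HPR = (P1 + D1 − P0) / P0 = (114.03 + 1.85 − 104.07) / 104.07 = 11.81 / 104.07 = 11.3481%
MRP = 11.09% − 2.87% = 8.22%
CAPM required = R_f + β·MRP = 2.87% + 0.62 × 8.22% = 7.9664%
α = realised − required = 11.3481% − 7.9664% = +3.38%

+3.38%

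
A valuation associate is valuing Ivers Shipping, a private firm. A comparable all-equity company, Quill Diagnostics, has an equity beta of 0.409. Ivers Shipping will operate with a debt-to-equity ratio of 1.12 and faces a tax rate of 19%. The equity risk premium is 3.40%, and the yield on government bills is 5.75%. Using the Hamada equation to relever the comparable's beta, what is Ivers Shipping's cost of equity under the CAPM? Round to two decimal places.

8.40%

β_L = β_U × [1 + (1 − t)(D/E)] = 0.409 × [1 + (1 − 0.19) × 1.12]
    = 0.409 × [1 + 0.81 × 1.12] = 0.409 × 1.9072 = 0.7800
E(R) = R_f + β_L × MRP = 5.75% + 0.7800 × 3.40% = 8.40%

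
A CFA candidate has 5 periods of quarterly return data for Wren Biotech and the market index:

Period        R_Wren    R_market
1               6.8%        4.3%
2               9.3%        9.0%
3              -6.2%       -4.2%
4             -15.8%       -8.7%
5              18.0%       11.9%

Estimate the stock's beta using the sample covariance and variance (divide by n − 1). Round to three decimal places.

Mean R_i = (6.8 + 9.3 − 6.2 − 15.8 + 18.0) / 5 = 2.4200%
Mean R_m = (4.3 + 9.0 − 4.2 − 8.7 + 11.9) / 5 = 2.4600%
Σ(R_i − R̄_i)(R_m − R̄_m) = 460.8740  ⇒  Cov = 460.8740 / 4 = 115.2185
Σ(R_m − R̄_m)² = 304.1720  ⇒  Var(R_m) = 304.1720 / 4 = 76.0430
β = Cov / Var(R_m) = 115.2185 / 76.0430 = 1.5152

1.515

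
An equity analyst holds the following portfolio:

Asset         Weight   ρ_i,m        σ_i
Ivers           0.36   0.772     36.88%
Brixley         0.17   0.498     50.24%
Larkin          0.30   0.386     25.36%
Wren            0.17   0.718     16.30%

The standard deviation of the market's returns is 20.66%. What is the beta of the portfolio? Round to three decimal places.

β_Ivers = 0.772 × 36.88% / 20.66% = 1.3781
β_Brixley = 0.498 × 50.24% / 20.66% = 1.2110
β_Larkin = 0.386 × 25.36% / 20.66% = 0.4738
β_Wren = 0.718 × 16.30% / 20.66% = 0.5665
β_P = Σ w_i β_i = 0.36×1.3781 + 0.17×1.2110 + 0.30×0.4738 + 0.17×0.5665 = 0.9404

0.940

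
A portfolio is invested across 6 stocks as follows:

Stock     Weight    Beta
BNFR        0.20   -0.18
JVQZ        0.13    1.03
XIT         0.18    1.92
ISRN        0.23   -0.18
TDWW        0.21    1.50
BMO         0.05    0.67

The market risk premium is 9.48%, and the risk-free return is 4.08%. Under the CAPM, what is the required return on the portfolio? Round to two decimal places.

β_P = Σ w_i β_i = 0.20×-0.18 + 0.13×1.03 + 0.18×1.92 + 0.23×-0.18 + 0.21×1.50 + 0.05×0.67 = 0.7506
E(R_P) = R_f + β_P × MRP = 4.08% + 0.7506 × 9.48% = 11.20%

11.20%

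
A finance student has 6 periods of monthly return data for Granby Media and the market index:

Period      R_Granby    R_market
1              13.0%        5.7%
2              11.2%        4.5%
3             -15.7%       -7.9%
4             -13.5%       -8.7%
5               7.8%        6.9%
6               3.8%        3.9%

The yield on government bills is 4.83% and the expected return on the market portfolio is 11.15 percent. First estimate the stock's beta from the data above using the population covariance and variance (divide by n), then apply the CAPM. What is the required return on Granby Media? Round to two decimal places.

15.68%

Mean R_i = (13.0 + 11.2 − 15.7 − 13.5 + 7.8 + 3.8) / 6 = 1.1000%
Mean R_m = (5.7 + 4.5 − 7.9 − 8.7 + 6.9 + 3.9) / 6 = 0.7333%
Σ(R_i − R̄_i)(R_m − R̄_m) = 429.7800  ⇒  Cov = 429.7800 / 6 = 71.6300
Σ(R_m − R̄_m)² = 250.4333  ⇒  Var(R_m) = 250.4333 / 6 = 41.7389
β = Cov / Var(R_m) = 71.6300 / 41.7389 = 1.7161
MRP = 11.15% − 4.83% = 6.32%
E(R) = R_f + β × MRP = 4.83% + 1.7161 × 6.32% = 15.68%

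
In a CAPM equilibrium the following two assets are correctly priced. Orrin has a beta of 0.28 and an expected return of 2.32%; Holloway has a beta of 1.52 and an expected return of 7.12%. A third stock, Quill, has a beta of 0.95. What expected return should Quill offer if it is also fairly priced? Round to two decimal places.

4.91%

MRP (SML slope) = (7.12% − 2.32%) / (1.52 − 0.28) = 4.80% / 1.24 = 3.8710%
R_f (intercept) = 2.32% − 0.28 × 3.8710% = 1.2361%
E(R_Quill) = R_f + β × MRP = 1.2361% + 0.95 × 3.8710% = 4.91%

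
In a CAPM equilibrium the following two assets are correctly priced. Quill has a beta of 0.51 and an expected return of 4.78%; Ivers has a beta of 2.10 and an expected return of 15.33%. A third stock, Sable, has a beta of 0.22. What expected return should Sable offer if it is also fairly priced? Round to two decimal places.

MRP (SML slope) = (15.33% − 4.78%) / (2.10 − 0.51) = 10.55% / 1.59 = 6.6352%
R_f (intercept) = 4.78% − 0.51 × 6.6352% = 1.3960%
E(R_Sable) = R_f + β × MRP = 1.3960% + 0.22 × 6.6352% = 2.86%

2.86%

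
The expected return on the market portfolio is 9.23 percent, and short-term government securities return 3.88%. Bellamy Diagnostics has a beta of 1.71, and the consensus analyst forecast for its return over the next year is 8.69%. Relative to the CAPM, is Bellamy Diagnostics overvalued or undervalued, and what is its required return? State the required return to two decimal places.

MRP = 9.23% − 3.88% = 5.35%
Required return = R_f + β·MRP = 3.88% + 1.71 × 5.35% = 13.03%
Forecast 8.69% < required 13.03% → the stock plots below the SML → overvalued.

Overvalued; required return 13.03%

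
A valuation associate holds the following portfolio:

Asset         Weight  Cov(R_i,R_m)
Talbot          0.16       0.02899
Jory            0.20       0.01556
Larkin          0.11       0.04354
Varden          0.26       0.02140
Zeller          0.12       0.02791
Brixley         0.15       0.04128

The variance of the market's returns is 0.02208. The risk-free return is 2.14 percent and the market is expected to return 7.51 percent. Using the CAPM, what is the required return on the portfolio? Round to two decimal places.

β_Talbot = 0.02899 / 0.02208 = 1.3130
β_Jory = 0.01556 / 0.02208 = 0.7047
β_Larkin = 0.04354 / 0.02208 = 1.9719
β_Varden = 0.02140 / 0.02208 = 0.9692
β_Zeller = 0.02791 / 0.02208 = 1.2640
β_Brixley = 0.04128 / 0.02208 = 1.8696
β_P = Σ w_i β_i = 0.16×1.3130 + 0.20×0.7047 + 0.11×1.9719 + 0.26×0.9692 + 0.12×1.2640 + 0.15×1.8696 = 1.2520
MRP = 7.51% − 2.14% = 5.37%
E(R_P) = R_f + β_P × MRP = 2.14% + 1.2520 × 5.37% = 8.86%

8.86%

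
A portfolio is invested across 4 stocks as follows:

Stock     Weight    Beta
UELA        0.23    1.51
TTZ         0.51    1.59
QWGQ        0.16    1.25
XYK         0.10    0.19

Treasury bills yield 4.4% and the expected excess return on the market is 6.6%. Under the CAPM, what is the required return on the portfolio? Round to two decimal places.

13.49%

β_P = Σ w_i β_i = 0.23×1.51 + 0.51×1.59 + 0.16×1.25 + 0.10×0.19 = 1.3772
E(R_P) = R_f + β_P × MRP = 4.4% + 1.3772 × 6.6% = 13.49%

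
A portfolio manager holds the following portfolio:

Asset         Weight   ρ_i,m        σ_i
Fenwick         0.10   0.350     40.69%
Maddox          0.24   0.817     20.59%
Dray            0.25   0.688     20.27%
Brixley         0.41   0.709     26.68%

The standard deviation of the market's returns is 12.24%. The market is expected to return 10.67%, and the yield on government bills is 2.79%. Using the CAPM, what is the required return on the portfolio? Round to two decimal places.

β_Fenwick = 0.350 × 40.69% / 12.24% = 1.1635
β_Maddox = 0.817 × 20.59% / 12.24% = 1.3743
β_Dray = 0.688 × 20.27% / 12.24% = 1.1394
β_Brixley = 0.709 × 26.68% / 12.24% = 1.5454
β_P = Σ w_i β_i = 0.10×1.1635 + 0.24×1.3743 + 0.25×1.1394 + 0.41×1.5454 = 1.3646
MRP = 10.67% − 2.79% = 7.88%
E(R_P) = R_f + β_P × MRP = 2.79% + 1.3646 × 7.88% = 13.54%

13.54%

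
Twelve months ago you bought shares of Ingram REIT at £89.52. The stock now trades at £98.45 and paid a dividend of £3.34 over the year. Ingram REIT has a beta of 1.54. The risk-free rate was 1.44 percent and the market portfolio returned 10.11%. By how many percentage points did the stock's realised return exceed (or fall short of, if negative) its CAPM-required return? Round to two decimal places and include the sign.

Realised HPR = (P1 + D1 − P0) / P0 = (98.45 + 3.34 − 89.52) / 89.52 = 12.27 / 89.52 = 13.7064%
MRP = 10.11% − 1.44% = 8.67%
CAPM required = R_f + β·MRP = 1.44% + 1.54 × 8.67% = 14.7918%
α = realised − required = 13.7064% − 14.7918% = -1.09%

-1.09%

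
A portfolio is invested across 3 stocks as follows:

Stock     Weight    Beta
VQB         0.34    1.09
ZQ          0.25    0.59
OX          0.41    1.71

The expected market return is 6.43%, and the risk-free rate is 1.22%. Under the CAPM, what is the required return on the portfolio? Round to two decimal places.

β_P = Σ w_i β_i = 0.34×1.09 + 0.25×0.59 + 0.41×1.71 = 1.2192
MRP = 6.43% − 1.22% = 5.21%
E(R_P) = R_f + β_P × MRP = 1.22% + 1.2192 × 5.21% = 7.57%

7.57%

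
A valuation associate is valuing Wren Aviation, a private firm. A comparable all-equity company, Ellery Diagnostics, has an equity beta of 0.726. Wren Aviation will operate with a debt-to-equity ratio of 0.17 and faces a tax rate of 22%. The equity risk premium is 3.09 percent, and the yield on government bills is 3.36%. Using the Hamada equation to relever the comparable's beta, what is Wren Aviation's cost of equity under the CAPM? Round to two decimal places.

5.90%

β_L = β_U × [1 + (1 − t)(D/E)] = 0.726 × [1 + (1 − 0.22) × 0.17]
    = 0.726 × [1 + 0.78 × 0.17] = 0.726 × 1.1326 = 0.8223
E(R) = R_f + β_L × MRP = 3.36% + 0.8223 × 3.09% = 5.90%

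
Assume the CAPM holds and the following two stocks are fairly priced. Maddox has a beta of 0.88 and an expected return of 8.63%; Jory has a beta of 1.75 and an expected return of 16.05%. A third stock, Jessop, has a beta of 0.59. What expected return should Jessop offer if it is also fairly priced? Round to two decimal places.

MRP (SML slope) = (16.05% − 8.63%) / (1.75 − 0.88) = 7.42% / 0.87 = 8.5287%
R_f (intercept) = 8.63% − 0.88 × 8.5287% = 1.1247%
E(R_Jessop) = R_f + β × MRP = 1.1247% + 0.59 × 8.5287% = 6.16%

6.16%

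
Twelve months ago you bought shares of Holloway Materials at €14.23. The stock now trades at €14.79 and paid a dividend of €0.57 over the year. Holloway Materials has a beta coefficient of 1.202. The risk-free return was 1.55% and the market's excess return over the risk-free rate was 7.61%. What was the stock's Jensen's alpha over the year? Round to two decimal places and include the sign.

-2.76%

Realised HPR = (P1 + D1 − P0) / P0 = (14.79 + 0.57 − 14.23) / 14.23 = 1.13 / 14.23 = 7.9410%
CAPM required = R_f + β·MRP = 1.55% + 1.202 × 7.61% = 10.69722%
α = realised − required = 7.9410% − 10.69722% = -2.76%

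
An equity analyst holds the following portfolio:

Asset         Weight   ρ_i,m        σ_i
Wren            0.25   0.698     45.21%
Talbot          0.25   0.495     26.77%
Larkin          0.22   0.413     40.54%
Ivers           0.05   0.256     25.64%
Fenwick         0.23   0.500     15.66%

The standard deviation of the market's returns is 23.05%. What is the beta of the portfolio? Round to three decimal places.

β_Wren = 0.698 × 45.21% / 23.05% = 1.3690
β_Talbot = 0.495 × 26.77% / 23.05% = 0.5749
β_Larkin = 0.413 × 40.54% / 23.05% = 0.7264
β_Ivers = 0.256 × 25.64% / 23.05% = 0.2848
β_Fenwick = 0.500 × 15.66% / 23.05% = 0.3397
β_P = Σ w_i β_i = 0.25×1.3690 + 0.25×0.5749 + 0.22×0.7264 + 0.05×0.2848 + 0.23×0.3397 = 0.7382

0.738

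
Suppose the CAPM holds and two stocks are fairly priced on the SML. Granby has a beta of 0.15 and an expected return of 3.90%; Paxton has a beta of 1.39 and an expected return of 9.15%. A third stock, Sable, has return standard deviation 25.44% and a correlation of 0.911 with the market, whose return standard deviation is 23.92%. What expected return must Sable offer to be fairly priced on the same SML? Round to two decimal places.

MRP = (9.15% − 3.90%) / (1.39 − 0.15) = 4.2339%
R_f = 3.90% − 0.15 × 4.2339% = 3.2649%
β_Sable = ρ·σ_i/σ_m = 0.911 × 25.44 / 23.92 = 0.9689
E(R_Sable) = R_f + β × MRP = 3.2649% + 0.9689 × 4.2339% = 7.37%

7.37%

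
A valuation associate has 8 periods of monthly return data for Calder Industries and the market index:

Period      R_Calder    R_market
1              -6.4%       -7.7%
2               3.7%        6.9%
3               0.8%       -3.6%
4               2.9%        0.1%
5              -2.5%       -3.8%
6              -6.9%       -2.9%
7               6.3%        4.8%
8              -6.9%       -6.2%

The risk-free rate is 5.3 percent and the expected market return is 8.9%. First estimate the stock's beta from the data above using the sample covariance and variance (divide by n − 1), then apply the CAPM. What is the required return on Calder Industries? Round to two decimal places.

8.43%

Mean R_i = (-6.4 + 3.7 + 0.8 + 2.9 − 2.5 − 6.9 + 6.3 − 6.9) / 8 = -1.1250%
Mean R_m = (-7.7 + 6.9 − 3.6 + 0.1 − 3.8 − 2.9 + 4.8 − 6.2) / 8 = -1.5500%
Σ(R_i − R̄_i)(R_m − R̄_m) = 160.8000  ⇒  Cov = 160.8000 / 7 = 22.9714
Σ(R_m − R̄_m)² = 184.9800  ⇒  Var(R_m) = 184.9800 / 7 = 26.4257
β = Cov / Var(R_m) = 22.9714 / 26.4257 = 0.8693
MRP = 8.9% − 5.3% = 3.60%
E(R) = R_f + β × MRP = 5.3% + 0.8693 × 3.6% = 8.43%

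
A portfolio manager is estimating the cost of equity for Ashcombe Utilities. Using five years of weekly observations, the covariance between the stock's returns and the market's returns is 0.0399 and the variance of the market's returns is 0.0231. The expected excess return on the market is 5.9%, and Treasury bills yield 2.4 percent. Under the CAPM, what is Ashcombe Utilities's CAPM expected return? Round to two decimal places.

β = Cov(R_i, R_m) / Var(R_m) = 0.0399 / 0.0231 = 1.7273
E(R) = R_f + β × MRP = 2.4% + 1.7273 × 5.9% = 12.59%

12.59%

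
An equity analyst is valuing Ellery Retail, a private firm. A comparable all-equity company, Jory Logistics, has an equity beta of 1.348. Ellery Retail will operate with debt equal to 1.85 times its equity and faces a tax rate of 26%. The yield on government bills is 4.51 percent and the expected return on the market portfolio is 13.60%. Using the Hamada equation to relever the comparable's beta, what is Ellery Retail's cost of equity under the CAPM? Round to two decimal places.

33.54%

β_L = β_U × [1 + (1 − t)(D/E)] = 1.348 × [1 + (1 − 0.26) × 1.85]
    = 1.348 × [1 + 0.74 × 1.85] = 1.348 × 2.3690 = 3.1934
MRP = 13.60% − 4.51% = 9.09%
E(R) = R_f + β_L × MRP = 4.51% + 3.1934 × 9.09% = 33.54%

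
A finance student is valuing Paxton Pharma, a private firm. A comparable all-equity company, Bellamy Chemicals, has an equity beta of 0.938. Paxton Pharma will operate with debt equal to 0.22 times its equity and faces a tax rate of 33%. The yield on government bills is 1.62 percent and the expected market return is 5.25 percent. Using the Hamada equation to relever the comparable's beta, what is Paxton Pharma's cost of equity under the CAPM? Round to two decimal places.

5.53%

β_L = β_U × [1 + (1 − t)(D/E)] = 0.938 × [1 + (1 − 0.33) × 0.22]
    = 0.938 × [1 + 0.67 × 0.22] = 0.938 × 1.1474 = 1.0763
MRP = 5.25% − 1.62% = 3.63%
E(R) = R_f + β_L × MRP = 1.62% + 1.0763 × 3.63% = 5.53%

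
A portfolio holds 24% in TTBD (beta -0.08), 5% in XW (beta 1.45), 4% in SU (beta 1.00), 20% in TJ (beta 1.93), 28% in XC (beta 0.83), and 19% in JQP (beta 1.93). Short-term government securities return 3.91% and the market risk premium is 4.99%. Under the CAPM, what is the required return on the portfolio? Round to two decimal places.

β_P = Σ w_i β_i = 0.24×-0.08 + 0.05×1.45 + 0.04×1.00 + 0.20×1.93 + 0.28×0.83 + 0.19×1.93 = 1.0784
E(R_P) = R_f + β_P × MRP = 3.91% + 1.0784 × 4.99% = 9.29%

9.29%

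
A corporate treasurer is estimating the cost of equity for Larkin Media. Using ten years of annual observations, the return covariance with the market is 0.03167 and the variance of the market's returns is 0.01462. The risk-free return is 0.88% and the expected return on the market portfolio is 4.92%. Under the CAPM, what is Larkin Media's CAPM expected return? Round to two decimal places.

9.63%

β = Cov(R_i, R_m) / Var(R_m) = 0.03167 / 0.01462 = 2.1662
MRP = 4.92% − 0.88% = 4.04%
E(R) = R_f + β × MRP = 0.88% + 2.1662 × 4.04% = 9.63%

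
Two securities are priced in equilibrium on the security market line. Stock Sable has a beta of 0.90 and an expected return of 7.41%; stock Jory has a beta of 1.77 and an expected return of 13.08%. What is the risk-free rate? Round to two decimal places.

Both satisfy E(R) = R_f + β·MRP, so the slope of the SML is
MRP = (13.08% − 7.41%) / (1.77 − 0.90) = 5.67% / 0.87 = 6.5172%
R_f = E(R_Sable) − β_Sable·MRP = 7.41% − 0.90 × 6.5172% = 1.5445%

1.54%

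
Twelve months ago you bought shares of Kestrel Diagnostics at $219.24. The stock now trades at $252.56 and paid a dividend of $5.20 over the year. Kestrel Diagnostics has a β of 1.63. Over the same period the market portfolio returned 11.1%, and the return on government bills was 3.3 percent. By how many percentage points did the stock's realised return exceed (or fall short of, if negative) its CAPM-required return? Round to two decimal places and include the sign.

+1.56%

Realised HPR = (P1 + D1 − P0) / P0 = (252.56 + 5.20 − 219.24) / 219.24 = 38.52 / 219.24 = 17.5698%
MRP = 11.1% − 3.3% = 7.80%
CAPM required = R_f + β·MRP = 3.3% + 1.63 × 7.8% = 16.0140%
α = realised − required = 17.5698% − 16.0140% = +1.56%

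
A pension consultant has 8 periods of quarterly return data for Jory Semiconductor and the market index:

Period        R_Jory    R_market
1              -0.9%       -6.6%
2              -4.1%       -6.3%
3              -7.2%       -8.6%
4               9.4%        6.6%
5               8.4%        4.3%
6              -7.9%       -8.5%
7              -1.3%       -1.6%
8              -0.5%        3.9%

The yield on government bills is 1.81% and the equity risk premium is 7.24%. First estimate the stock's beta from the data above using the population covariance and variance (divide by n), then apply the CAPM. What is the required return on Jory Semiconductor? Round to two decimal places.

Mean R_i = (-0.9 − 4.1 − 7.2 + 9.4 + 8.4 − 7.9 − 1.3 − 0.5) / 8 = -0.5125%
Mean R_m = (-6.6 − 6.3 − 8.6 + 6.6 + 4.3 − 8.5 − 1.6 + 3.9) / 8 = -2.1000%
Σ(R_i − R̄_i)(R_m − R̄_m) = 250.5200  ⇒  Cov = 250.5200 / 8 = 31.3150
Σ(R_m − R̄_m)² = 274.0000  ⇒  Var(R_m) = 274.0000 / 8 = 34.2500
β = Cov / Var(R_m) = 31.3150 / 34.2500 = 0.9143
E(R) = R_f + β × MRP = 1.81% + 0.9143 × 7.24% = 8.43%

8.43%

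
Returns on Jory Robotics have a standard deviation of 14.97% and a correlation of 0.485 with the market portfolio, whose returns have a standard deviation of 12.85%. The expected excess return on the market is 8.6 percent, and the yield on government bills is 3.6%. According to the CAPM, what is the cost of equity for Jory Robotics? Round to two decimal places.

β = ρ × σ_i / σ_m = 0.485 × 14.97% / 12.85% = 0.5650
E(R) = 3.6% + 0.5650 × 8.6% = 8.46%

8.46%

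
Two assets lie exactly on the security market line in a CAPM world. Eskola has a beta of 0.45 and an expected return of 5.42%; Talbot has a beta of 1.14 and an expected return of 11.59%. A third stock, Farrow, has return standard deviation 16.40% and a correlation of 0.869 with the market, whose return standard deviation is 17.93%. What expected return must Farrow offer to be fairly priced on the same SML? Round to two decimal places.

8.50%

MRP = (11.59% − 5.42%) / (1.14 − 0.45) = 8.9420%
R_f = 5.42% − 0.45 × 8.9420% = 1.3961%
β_Farrow = ρ·σ_i/σ_m = 0.869 × 16.40 / 17.93 = 0.7948
E(R_Farrow) = R_f + β × MRP = 1.3961% + 0.7948 × 8.9420% = 8.50%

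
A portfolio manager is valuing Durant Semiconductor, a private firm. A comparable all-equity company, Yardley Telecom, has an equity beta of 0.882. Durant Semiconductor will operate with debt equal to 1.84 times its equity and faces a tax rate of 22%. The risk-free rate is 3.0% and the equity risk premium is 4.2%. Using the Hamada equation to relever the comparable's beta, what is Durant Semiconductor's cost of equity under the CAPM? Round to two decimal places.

β_L = β_U × [1 + (1 − t)(D/E)] = 0.882 × [1 + (1 − 0.22) × 1.84]
    = 0.882 × [1 + 0.78 × 1.84] = 0.882 × 2.4352 = 2.1478
E(R) = R_f + β_L × MRP = 3.0% + 2.1478 × 4.2% = 12.02%

12.02%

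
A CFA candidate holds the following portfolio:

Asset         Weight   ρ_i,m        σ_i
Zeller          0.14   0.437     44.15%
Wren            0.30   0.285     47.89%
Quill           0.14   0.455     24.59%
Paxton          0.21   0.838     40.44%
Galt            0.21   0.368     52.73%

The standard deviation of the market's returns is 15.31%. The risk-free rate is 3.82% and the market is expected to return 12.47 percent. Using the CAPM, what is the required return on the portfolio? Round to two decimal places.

β_Zeller = 0.437 × 44.15% / 15.31% = 1.2602
β_Wren = 0.285 × 47.89% / 15.31% = 0.8915
β_Quill = 0.455 × 24.59% / 15.31% = 0.7308
β_Paxton = 0.838 × 40.44% / 15.31% = 2.2135
β_Galt = 0.368 × 52.73% / 15.31% = 1.2674
β_P = Σ w_i β_i = 0.14×1.2602 + 0.30×0.8915 + 0.14×0.7308 + 0.21×2.2135 + 0.21×1.2674 = 1.2772
MRP = 12.47% − 3.82% = 8.65%
E(R_P) = R_f + β_P × MRP = 3.82% + 1.2772 × 8.65% = 14.87%

14.87%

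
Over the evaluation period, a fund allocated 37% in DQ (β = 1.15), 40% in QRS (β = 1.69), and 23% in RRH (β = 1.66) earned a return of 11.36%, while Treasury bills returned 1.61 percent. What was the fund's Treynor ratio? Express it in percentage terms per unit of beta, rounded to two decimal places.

β_P = 0.37×1.15 + 0.40×1.69 + 0.23×1.66 = 1.4833
Treynor = (R_P − R_f) / β_P = (11.36% − 1.61%) / 1.4833 = 9.75% / 1.4833 = 6.57%

6.57%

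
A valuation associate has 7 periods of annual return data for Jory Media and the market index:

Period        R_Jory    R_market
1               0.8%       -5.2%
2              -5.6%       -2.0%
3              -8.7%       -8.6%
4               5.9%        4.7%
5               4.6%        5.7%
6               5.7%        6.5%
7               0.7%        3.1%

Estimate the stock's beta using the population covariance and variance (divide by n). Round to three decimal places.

Mean R_i = (0.8 − 5.6 − 8.7 + 5.9 + 4.6 + 5.7 + 0.7) / 7 = 0.4857%
Mean R_m = (-5.2 − 2.0 − 8.6 + 4.7 + 5.7 + 6.5 + 3.1) / 7 = 0.6000%
Σ(R_i − R̄_i)(R_m − R̄_m) = 172.9900  ⇒  Cov = 172.9900 / 7 = 24.7129
Σ(R_m − R̄_m)² = 208.9200  ⇒  Var(R_m) = 208.9200 / 7 = 29.8457
β = Cov / Var(R_m) = 24.7129 / 29.8457 = 0.8280

0.828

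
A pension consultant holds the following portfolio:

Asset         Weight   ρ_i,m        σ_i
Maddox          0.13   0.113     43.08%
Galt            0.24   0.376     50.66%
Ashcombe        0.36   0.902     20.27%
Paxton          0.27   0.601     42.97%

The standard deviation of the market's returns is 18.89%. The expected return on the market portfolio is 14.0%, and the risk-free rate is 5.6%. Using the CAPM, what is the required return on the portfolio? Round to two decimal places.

13.94%

β_Maddox = 0.113 × 43.08% / 18.89% = 0.2577
β_Galt = 0.376 × 50.66% / 18.89% = 1.0084
β_Ashcombe = 0.902 × 20.27% / 18.89% = 0.9679
β_Paxton = 0.601 × 42.97% / 18.89% = 1.3671
β_P = Σ w_i β_i = 0.13×0.2577 + 0.24×1.0084 + 0.36×0.9679 + 0.27×1.3671 = 0.9931
MRP = 14.0% − 5.6% = 8.40%
E(R_P) = R_f + β_P × MRP = 5.6% + 0.9931 × 8.4% = 13.94%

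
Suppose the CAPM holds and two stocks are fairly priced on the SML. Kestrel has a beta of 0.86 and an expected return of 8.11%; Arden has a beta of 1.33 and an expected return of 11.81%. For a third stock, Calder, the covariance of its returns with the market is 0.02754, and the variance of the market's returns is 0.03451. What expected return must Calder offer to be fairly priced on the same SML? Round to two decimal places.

7.62%

MRP = (11.81% − 8.11%) / (1.33 − 0.86) = 7.8723%
R_f = 8.11% − 0.86 × 7.8723% = 1.3398%
β_Calder = Cov / Var(R_m) = 0.02754 / 0.03451 = 0.7980
E(R_Calder) = R_f + β × MRP = 1.3398% + 0.7980 × 7.8723% = 7.62%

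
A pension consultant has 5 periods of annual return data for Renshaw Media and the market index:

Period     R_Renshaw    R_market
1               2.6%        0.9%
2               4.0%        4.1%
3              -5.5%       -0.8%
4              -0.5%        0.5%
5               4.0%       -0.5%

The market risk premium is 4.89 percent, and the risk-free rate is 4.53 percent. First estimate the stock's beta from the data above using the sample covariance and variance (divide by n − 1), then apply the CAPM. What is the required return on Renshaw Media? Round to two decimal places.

10.00%

Mean R_i = (2.6 + 4.0 − 5.5 − 0.5 + 4.0) / 5 = 0.9200%
Mean R_m = (0.9 + 4.1 − 0.8 + 0.5 − 0.5) / 5 = 0.8400%
Σ(R_i − R̄_i)(R_m − R̄_m) = 17.0260  ⇒  Cov = 17.0260 / 4 = 4.2565
Σ(R_m − R̄_m)² = 15.2320  ⇒  Var(R_m) = 15.2320 / 4 = 3.8080
β = Cov / Var(R_m) = 4.2565 / 3.8080 = 1.1178
E(R) = R_f + β × MRP = 4.53% + 1.1178 × 4.89% = 10.00%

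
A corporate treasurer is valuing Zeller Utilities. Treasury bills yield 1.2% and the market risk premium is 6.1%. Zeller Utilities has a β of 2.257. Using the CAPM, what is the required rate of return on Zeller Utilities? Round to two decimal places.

14.97%

E(R) = R_f + β × MRP = 1.2% + 2.257 × 6.1% = 14.97%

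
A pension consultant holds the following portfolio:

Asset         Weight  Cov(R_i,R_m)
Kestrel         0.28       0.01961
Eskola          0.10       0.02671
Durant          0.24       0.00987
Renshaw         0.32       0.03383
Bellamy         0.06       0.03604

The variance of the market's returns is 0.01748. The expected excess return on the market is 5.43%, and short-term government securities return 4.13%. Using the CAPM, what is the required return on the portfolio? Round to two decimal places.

β_Kestrel = 0.01961 / 0.01748 = 1.1219
β_Eskola = 0.02671 / 0.01748 = 1.5280
β_Durant = 0.00987 / 0.01748 = 0.5646
β_Renshaw = 0.03383 / 0.01748 = 1.9354
β_Bellamy = 0.03604 / 0.01748 = 2.0618
β_P = Σ w_i β_i = 0.28×1.1219 + 0.10×1.5280 + 0.24×0.5646 + 0.32×1.9354 + 0.06×2.0618 = 1.3455
E(R_P) = R_f + β_P × MRP = 4.13% + 1.3455 × 5.43% = 11.44%

11.44%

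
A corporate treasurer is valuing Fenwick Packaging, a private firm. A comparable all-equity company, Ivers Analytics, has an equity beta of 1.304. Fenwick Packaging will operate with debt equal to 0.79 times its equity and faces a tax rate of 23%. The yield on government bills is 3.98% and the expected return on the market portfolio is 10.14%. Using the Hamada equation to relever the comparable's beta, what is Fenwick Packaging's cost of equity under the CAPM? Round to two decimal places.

16.90%

β_L = β_U × [1 + (1 − t)(D/E)] = 1.304 × [1 + (1 − 0.23) × 0.79]
    = 1.304 × [1 + 0.77 × 0.79] = 1.304 × 1.6083 = 2.0972
MRP = 10.14% − 3.98% = 6.16%
E(R) = R_f + β_L × MRP = 3.98% + 2.0972 × 6.16% = 16.90%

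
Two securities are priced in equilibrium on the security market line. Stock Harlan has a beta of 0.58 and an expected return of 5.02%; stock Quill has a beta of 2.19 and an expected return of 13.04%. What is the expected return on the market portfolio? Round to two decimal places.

7.11%

Both satisfy E(R) = R_f + β·MRP, so the slope of the SML is
MRP = (13.04% − 5.02%) / (2.19 − 0.58) = 8.02% / 1.61 = 4.9814%
R_f = E(R_Harlan) − β_Harlan·MRP = 5.02% − 0.58 × 4.9814% = 2.1308%
E(R_m) = R_f + MRP = 2.1308% + 4.9814% = 7.11%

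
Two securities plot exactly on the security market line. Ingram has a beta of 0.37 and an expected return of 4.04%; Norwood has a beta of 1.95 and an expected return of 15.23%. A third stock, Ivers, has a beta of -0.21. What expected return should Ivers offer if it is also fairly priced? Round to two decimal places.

MRP (SML slope) = (15.23% − 4.04%) / (1.95 − 0.37) = 11.19% / 1.58 = 7.0823%
R_f (intercept) = 4.04% − 0.37 × 7.0823% = 1.4195%
E(R_Ivers) = R_f + β × MRP = 1.4195% + -0.21 × 7.0823% = -0.07%

-0.07%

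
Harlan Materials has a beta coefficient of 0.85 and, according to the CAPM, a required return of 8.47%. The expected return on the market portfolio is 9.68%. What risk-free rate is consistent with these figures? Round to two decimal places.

E(R) = R_f + β(E(R_m) − R_f) = R_f(1 − β) + β·E(R_m)
8.47% = R_f × (1 − 0.85) + 0.85 × 9.68%
8.47% = R_f × 0.15 + 8.2280%
R_f = (8.47% − 8.2280%) / 0.15 = 1.61%

1.61%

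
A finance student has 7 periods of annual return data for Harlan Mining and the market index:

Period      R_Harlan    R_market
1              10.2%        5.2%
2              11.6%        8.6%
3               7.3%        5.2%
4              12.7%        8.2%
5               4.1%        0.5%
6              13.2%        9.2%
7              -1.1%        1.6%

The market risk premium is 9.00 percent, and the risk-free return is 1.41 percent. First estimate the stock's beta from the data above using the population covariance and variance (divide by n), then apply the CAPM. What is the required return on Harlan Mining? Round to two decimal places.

Mean R_i = (10.2 + 11.6 + 7.3 + 12.7 + 4.1 + 13.2 − 1.1) / 7 = 8.2857%
Mean R_m = (5.2 + 8.6 + 5.2 + 8.2 + 0.5 + 9.2 + 1.6) / 7 = 5.5000%
Σ(R_i − R̄_i)(R_m − R̄_m) = 97.6300  ⇒  Cov = 97.6300 / 7 = 13.9471
Σ(R_m − R̄_m)² = 70.9800  ⇒  Var(R_m) = 70.9800 / 7 = 10.1400
β = Cov / Var(R_m) = 13.9471 / 10.1400 = 1.3755
E(R) = R_f + β × MRP = 1.41% + 1.3755 × 9.00% = 13.79%

13.79%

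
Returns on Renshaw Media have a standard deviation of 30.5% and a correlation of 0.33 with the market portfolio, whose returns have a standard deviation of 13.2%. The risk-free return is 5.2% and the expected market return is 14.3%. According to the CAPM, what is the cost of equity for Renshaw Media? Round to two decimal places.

12.14%

β = ρ × σ_i / σ_m = 0.33 × 30.5% / 13.2% = 0.7625
MRP = 14.3% − 5.2% = 9.10%
E(R) = 5.2% + 0.7625 × 9.1% = 12.14%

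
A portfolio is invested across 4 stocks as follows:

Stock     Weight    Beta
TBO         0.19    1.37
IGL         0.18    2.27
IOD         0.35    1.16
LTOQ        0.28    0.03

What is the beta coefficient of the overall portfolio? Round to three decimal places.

β_P = Σ w_i β_i = 0.19×1.37 + 0.18×2.27 + 0.35×1.16 + 0.28×0.03 = 1.0833

1.083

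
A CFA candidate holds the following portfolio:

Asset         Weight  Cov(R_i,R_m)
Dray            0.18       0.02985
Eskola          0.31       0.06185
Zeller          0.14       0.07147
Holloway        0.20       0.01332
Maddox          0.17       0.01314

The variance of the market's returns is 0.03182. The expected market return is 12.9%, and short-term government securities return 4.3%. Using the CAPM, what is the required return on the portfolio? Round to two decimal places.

14.96%

β_Dray = 0.02985 / 0.03182 = 0.9381
β_Eskola = 0.06185 / 0.03182 = 1.9437
β_Zeller = 0.07147 / 0.03182 = 2.2461
β_Holloway = 0.01332 / 0.03182 = 0.4186
β_Maddox = 0.01314 / 0.03182 = 0.4129
β_P = Σ w_i β_i = 0.18×0.9381 + 0.31×1.9437 + 0.14×2.2461 + 0.20×0.4186 + 0.17×0.4129 = 1.2398
MRP = 12.9% − 4.3% = 8.60%
E(R_P) = R_f + β_P × MRP = 4.3% + 1.2398 × 8.6% = 14.96%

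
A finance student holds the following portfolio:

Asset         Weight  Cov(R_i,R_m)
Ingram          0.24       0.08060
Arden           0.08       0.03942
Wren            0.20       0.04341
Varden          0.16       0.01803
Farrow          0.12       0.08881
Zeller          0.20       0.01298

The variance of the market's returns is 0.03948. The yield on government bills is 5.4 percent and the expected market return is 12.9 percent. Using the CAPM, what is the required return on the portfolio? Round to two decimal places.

14.39%

β_Ingram = 0.08060 / 0.03948 = 2.0415
β_Arden = 0.03942 / 0.03948 = 0.9985
β_Wren = 0.04341 / 0.03948 = 1.0995
β_Varden = 0.01803 / 0.03948 = 0.4567
β_Farrow = 0.08881 / 0.03948 = 2.2495
β_Zeller = 0.01298 / 0.03948 = 0.3288
β_P = Σ w_i β_i = 0.24×2.0415 + 0.08×0.9985 + 0.20×1.0995 + 0.16×0.4567 + 0.12×2.2495 + 0.20×0.3288 = 1.1985
MRP = 12.9% − 5.4% = 7.50%
E(R_P) = R_f + β_P × MRP = 5.4% + 1.1985 × 7.5% = 14.39%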